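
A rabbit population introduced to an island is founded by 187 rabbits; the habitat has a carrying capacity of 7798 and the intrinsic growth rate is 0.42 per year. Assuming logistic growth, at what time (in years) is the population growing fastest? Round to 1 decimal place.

8.8 years

Logistic growth is fastest at N = K/2 = 3899.
A = (K − N₀)/N₀ = 40.701. Set K/(1 + A·e^(−rt)) = K/2 → A·e^(−rt) = 1.
e^(−0.42t) = 1/40.701 = 0.0245697, so t = ln(40.701)/0.42 = 3.7062/0.42 = 8.8244.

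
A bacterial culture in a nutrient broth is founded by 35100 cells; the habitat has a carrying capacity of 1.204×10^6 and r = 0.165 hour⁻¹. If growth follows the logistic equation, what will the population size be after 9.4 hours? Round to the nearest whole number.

149357 cells

A = (K − N₀)/N₀ = (1.204×10^6 − 35100)/35100 = 33.302.
N(t) = K/(1 + A·e^(−rt)) = 1.204×10^6/(1 + 33.302×e^(−0.165×9.4)).
e^(−1.551) = 0.21204; denominator = 1 + 33.302×0.21204 = 8.0612.
N = 1.204×10^6/8.0612 = 149357.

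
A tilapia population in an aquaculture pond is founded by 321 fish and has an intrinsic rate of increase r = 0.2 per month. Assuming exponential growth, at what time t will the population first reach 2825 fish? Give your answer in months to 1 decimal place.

Set N₀·e^(rt) = 2825: e^(0.2·t) = 2825/321 = 8.8006.
0.2·t = ln(8.8006) = 2.1748, so t = 2.1748/0.2 = 10.874.

10.9 months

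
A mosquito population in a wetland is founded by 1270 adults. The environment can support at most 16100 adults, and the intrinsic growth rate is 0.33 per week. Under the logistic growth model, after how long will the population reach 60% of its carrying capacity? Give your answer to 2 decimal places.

A = (K − N₀)/N₀ = (16100 − 1270)/1270 = 11.677.
Solve 16100/(1 + 11.677·e^(−0.33t)) = 9660: 1 + 11.677·e^(−0.33t) = 1.6667, so e^(−0.33t) = 0.0570915.
−0.33·t = ln(0.0570915) = -2.8631, so t = 2.8631/0.33 = 8.6761.

8.68 weeks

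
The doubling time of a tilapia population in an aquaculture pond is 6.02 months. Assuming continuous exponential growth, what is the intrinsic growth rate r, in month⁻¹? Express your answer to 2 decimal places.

0.12 per month

r = ln(2)/t_d = 0.6931/6.02 = 0.11514.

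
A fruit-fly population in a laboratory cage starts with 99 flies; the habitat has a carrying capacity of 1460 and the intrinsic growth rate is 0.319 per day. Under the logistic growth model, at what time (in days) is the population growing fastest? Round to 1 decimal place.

Logistic growth is fastest at N = K/2 = 730.
A = (K − N₀)/N₀ = 13.747. Set K/(1 + A·e^(−rt)) = K/2 → A·e^(−rt) = 1.
e^(−0.319t) = 1/13.747 = 0.0727406, so t = ln(13.747)/0.319 = 2.6209/0.319 = 8.2158.

8.2 days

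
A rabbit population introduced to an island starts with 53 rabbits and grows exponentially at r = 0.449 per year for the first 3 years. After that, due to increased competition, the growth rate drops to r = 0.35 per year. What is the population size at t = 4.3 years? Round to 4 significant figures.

321.3 rabbits

Phase 1: N(3) = 53·e^(0.449×3) = 53·e^1.347 = 203.831.
Phase 2 runs for 4.3 − 3 = 1.3 years at r = 0.35.
N(4.3) = 203.831·e^(0.35×1.3) = 203.831·e^0.455 = 321.273.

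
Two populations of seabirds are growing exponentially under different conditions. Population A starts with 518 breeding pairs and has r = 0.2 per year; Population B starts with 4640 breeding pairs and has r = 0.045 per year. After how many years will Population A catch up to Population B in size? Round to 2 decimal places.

Set 518·e^(0.2t) = 4640·e^(0.045t).
e^((0.2 − 0.045)t) = 4640/518 → e^(0.155·t) = 8.9575.
0.155·t = ln(8.9575) = 2.1925, so t = 2.1925/0.155 = 14.145.

14.15 years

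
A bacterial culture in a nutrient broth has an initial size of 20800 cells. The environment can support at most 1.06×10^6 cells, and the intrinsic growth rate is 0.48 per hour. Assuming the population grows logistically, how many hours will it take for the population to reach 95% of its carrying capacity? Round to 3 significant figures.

A = (K − N₀)/N₀ = (1.06×10^6 − 20800)/20800 = 49.962.
Solve 1.06×10^6/(1 + 49.962·e^(−0.48t)) = 1.007×10^6: 1 + 49.962·e^(−0.48t) = 1.0526, so e^(−0.48t) = 0.00105344.
−0.48·t = ln(0.00105344) = -6.8557, so t = 6.8557/0.48 = 14.283.

14.3 hours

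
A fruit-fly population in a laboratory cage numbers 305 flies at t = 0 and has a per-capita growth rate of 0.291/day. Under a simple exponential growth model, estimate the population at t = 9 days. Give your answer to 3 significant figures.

N(t) = N₀·e^(rt) = 305 × e^(0.291×9) = 305 × e^2.619.
e^2.619 ≈ 13.722, so N ≈ 305 × 13.722 = 4185.21.

4190 flies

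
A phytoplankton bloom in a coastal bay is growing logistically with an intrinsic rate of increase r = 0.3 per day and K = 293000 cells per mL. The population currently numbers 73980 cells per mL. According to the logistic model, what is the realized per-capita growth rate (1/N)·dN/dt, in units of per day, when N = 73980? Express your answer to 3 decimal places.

0.224 per day

(1/N)·dN/dt = r(1 − N/K) = 0.3 × (1 − 73980/293000).
= 0.3 × 0.74751 = 0.22425.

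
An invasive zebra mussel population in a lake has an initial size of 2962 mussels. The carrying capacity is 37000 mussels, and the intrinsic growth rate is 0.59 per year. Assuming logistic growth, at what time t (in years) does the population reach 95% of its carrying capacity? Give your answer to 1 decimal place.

9.1 years

A = (K − N₀)/N₀ = (37000 − 2962)/2962 = 11.492.
Solve 37000/(1 + 11.492·e^(−0.59t)) = 35150: 1 + 11.492·e^(−0.59t) = 1.0526, so e^(−0.59t) = 0.00458002.
−0.59·t = ln(0.00458002) = -5.3861, so t = 5.3861/0.59 = 9.1289.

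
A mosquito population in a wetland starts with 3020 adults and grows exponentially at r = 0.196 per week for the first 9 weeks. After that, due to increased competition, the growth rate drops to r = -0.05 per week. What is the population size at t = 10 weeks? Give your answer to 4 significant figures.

Phase 1: N(9) = 3020·e^(0.196×9) = 3020·e^1.764 = 17623.9.
Phase 2 runs for 10 − 9 = 1 weeks at r = -0.05.
N(10) = 17623.9·e^(-0.05×1) = 17623.9·e^-0.05 = 16764.4.

16760 adults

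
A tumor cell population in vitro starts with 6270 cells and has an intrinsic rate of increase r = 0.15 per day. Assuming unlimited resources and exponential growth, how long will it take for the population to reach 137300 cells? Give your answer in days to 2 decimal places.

Set N₀·e^(rt) = 137300: e^(0.15·t) = 137300/6270 = 21.898.
0.15·t = ln(21.898) = 3.0864, so t = 3.0864/0.15 = 20.576.

20.58 days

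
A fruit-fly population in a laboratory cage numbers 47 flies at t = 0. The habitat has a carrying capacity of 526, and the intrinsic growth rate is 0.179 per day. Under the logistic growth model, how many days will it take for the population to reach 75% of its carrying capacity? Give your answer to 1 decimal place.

19.1 days

A = (K − N₀)/N₀ = (526 − 47)/47 = 10.191.
Solve 526/(1 + 10.191·e^(−0.179t)) = 394.5: 1 + 10.191·e^(−0.179t) = 1.3333, so e^(−0.179t) = 0.032707.
−0.179·t = ln(0.032707) = -3.4202, so t = 3.4202/0.179 = 19.107.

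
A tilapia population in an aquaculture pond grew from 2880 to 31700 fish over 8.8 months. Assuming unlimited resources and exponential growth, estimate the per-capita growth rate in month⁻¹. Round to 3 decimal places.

0.273 per month

From N(t) = N₀·e^(rt): e^(r·8.8) = 31700/2880 = 11.007.
r·8.8 = ln(11.007) = 2.3985, so r = 2.3985/8.8 = 0.27256.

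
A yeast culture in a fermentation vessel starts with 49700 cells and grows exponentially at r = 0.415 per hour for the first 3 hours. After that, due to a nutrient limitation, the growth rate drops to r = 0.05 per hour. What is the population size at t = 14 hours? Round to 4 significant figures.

299200 cells

Phase 1: N(3) = 49700·e^(0.415×3) = 49700·e^1.245 = 172605.
Phase 2 runs for 14 − 3 = 11 hours at r = 0.05.
N(14) = 172605·e^(0.05×11) = 172605·e^0.55 = 299168.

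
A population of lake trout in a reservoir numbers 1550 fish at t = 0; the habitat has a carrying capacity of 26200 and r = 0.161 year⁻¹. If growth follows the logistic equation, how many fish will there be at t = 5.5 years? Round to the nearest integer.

3466 fish

A = (K − N₀)/N₀ = (26200 − 1550)/1550 = 15.903.
N(t) = K/(1 + A·e^(−rt)) = 26200/(1 + 15.903×e^(−0.161×5.5)).
e^(−0.8855) = 0.41251; denominator = 1 + 15.903×0.41251 = 7.5602.
N = 26200/7.5602 = 3465.51.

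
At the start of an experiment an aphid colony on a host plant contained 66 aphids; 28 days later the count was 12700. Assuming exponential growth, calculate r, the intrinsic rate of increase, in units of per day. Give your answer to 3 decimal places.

From N(t) = N₀·e^(rt): e^(r·28) = 12700/66 = 192.42.
r·28 = ln(192.42) = 5.2597, so r = 5.2597/28 = 0.18785.

0.188 per day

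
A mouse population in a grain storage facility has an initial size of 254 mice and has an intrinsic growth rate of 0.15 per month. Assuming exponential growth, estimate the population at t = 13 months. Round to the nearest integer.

1785 mice

N(t) = N₀·e^(rt) = 254 × e^(0.15×13) = 254 × e^1.95.
e^1.95 ≈ 7.0287, so N ≈ 254 × 7.0287 = 1785.29.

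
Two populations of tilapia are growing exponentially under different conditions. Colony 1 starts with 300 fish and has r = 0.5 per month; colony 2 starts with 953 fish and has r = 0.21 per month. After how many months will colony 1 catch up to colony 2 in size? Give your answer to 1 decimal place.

Set 300·e^(0.5t) = 953·e^(0.21t).
e^((0.5 − 0.21)t) = 953/300 → e^(0.29·t) = 3.1767.
0.29·t = ln(3.1767) = 1.1558, so t = 1.1558/0.29 = 3.9856.

4.0 months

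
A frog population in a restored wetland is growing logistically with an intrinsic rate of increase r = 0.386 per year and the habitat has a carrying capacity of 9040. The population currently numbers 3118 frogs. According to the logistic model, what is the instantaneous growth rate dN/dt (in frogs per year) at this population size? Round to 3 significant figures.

788 frogs per year

dN/dt = rN(1 − N/K) = 0.386 × 3118 × (1 − 3118/9040).
1 − 3118/9040 = 0.65509; dN/dt = 0.386 × 3118 × 0.65509 = 788.43.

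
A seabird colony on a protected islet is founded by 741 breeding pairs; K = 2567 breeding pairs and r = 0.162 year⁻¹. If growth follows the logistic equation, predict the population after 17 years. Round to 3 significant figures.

2220 breeding pairs

A = (K − N₀)/N₀ = (2567 − 741)/741 = 2.4642.
N(t) = K/(1 + A·e^(−rt)) = 2567/(1 + 2.4642×e^(−0.162×17)).
e^(−2.754) = 0.063673; denominator = 1 + 2.4642×0.063673 = 1.1569.
N = 2567/1.1569 = 2218.85.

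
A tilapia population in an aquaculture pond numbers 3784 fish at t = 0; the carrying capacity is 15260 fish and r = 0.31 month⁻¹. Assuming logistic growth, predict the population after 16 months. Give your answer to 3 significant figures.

14900 fish

A = (K − N₀)/N₀ = (15260 − 3784)/3784 = 3.0328.
N(t) = K/(1 + A·e^(−rt)) = 15260/(1 + 3.0328×e^(−0.31×16)).
e^(−4.96) = 0.0070129; denominator = 1 + 3.0328×0.0070129 = 1.0213.
N = 15260/1.0213 = 14942.2.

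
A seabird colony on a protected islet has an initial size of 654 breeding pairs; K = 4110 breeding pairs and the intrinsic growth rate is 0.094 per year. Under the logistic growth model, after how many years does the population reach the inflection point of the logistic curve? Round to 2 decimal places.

17.71 years

Logistic growth is fastest at N = K/2 = 2055.
A = (K − N₀)/N₀ = 5.2844. Set K/(1 + A·e^(−rt)) = K/2 → A·e^(−rt) = 1.
e^(−0.094t) = 1/5.2844 = 0.189236, so t = ln(5.2844)/0.094 = 1.6648/0.094 = 17.71.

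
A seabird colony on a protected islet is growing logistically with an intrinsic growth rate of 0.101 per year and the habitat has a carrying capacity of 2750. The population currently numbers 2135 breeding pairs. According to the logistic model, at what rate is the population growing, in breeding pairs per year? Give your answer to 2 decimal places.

48.22 breeding pairs per year

dN/dt = rN(1 − N/K) = 0.101 × 2135 × (1 − 2135/2750).
1 − 2135/2750 = 0.22364; dN/dt = 0.101 × 2135 × 0.22364 = 48.224.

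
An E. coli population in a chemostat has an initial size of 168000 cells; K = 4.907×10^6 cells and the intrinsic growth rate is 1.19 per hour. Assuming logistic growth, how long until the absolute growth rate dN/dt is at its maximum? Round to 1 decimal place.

2.8 hours

Logistic growth is fastest at N = K/2 = 2.4535×10^6.
A = (K − N₀)/N₀ = 28.208. Set K/(1 + A·e^(−rt)) = K/2 → A·e^(−rt) = 1.
e^(−1.19t) = 1/28.208 = 0.0354505, so t = ln(28.208)/1.19 = 3.3396/1.19 = 2.8064.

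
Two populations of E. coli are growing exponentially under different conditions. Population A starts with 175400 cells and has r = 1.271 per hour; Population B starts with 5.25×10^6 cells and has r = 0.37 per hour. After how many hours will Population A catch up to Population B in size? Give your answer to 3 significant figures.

Set 175400·e^(1.271t) = 5.25×10^6·e^(0.37t).
e^((1.271 − 0.37)t) = 5.25×10^6/175400 → e^(0.901·t) = 29.932.
0.901·t = ln(29.932) = 3.3989, so t = 3.3989/0.901 = 3.7724.

3.77 hours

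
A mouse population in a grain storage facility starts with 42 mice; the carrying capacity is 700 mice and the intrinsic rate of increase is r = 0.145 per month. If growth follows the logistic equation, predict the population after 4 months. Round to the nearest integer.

A = (K − N₀)/N₀ = (700 − 42)/42 = 15.667.
N(t) = K/(1 + A·e^(−rt)) = 700/(1 + 15.667×e^(−0.145×4)).
e^(−0.58) = 0.5599; denominator = 1 + 15.667×0.5599 = 9.7717.
N = 700/9.7717 = 71.6351.

72 mice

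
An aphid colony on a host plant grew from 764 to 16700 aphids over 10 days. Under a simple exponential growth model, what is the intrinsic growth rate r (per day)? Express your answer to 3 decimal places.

0.308 per day

From N(t) = N₀·e^(rt): e^(r·10) = 16700/764 = 21.859.
r·10 = ln(21.859) = 3.0846, so r = 3.0846/10 = 0.30846.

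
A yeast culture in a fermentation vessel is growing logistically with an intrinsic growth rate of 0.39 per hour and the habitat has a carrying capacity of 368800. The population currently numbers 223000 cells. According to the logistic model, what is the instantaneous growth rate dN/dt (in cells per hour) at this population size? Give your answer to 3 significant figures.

dN/dt = rN(1 − N/K) = 0.39 × 223000 × (1 − 223000/368800).
1 − 223000/368800 = 0.39534; dN/dt = 0.39 × 223000 × 0.39534 = 34382.

34400 cells per hour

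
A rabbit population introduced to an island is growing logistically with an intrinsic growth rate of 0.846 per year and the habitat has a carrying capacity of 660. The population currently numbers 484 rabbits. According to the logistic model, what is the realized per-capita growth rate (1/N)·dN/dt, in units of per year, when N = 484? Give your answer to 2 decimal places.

0.23 per year

(1/N)·dN/dt = r(1 − N/K) = 0.846 × (1 − 484/660).
= 0.846 × 0.26667 = 0.2256.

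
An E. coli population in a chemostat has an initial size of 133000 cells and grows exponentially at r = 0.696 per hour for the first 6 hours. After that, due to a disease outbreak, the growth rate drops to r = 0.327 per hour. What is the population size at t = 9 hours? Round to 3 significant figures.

23100000 cells

Phase 1: N(6) = 133000·e^(0.696×6) = 133000·e^4.176 = 8.658953×10^6.
Phase 2 runs for 9 − 6 = 3 hours at r = 0.327.
N(9) = 8.658953×10^6·e^(0.327×3) = 8.658953×10^6·e^0.981 = 2.309449×10^7.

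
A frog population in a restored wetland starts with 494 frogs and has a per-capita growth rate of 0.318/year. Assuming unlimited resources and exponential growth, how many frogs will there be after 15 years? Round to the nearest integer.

58252 frogs

N(t) = N₀·e^(rt) = 494 × e^(0.318×15) = 494 × e^4.77.
e^4.77 ≈ 117.92, so N ≈ 494 × 117.92 = 58252.1.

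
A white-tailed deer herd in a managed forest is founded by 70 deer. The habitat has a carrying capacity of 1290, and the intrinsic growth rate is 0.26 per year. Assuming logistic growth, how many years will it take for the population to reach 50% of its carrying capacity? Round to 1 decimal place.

11.0 years

A = (K − N₀)/N₀ = (1290 − 70)/70 = 17.429.
Solve 1290/(1 + 17.429·e^(−0.26t)) = 645: 1 + 17.429·e^(−0.26t) = 2, so e^(−0.26t) = 0.057377.
−0.26·t = ln(0.057377) = -2.8581, so t = 2.8581/0.26 = 10.993.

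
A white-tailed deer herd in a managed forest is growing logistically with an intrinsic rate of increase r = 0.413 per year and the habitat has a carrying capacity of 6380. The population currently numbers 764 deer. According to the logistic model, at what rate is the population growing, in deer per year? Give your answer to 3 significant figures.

dN/dt = rN(1 − N/K) = 0.413 × 764 × (1 − 764/6380).
1 − 764/6380 = 0.88025; dN/dt = 0.413 × 764 × 0.88025 = 277.75.

278 deer per year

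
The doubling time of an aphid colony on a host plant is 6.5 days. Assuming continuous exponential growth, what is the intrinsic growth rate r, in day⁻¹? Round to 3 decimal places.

0.107 per day

r = ln(2)/t_d = 0.6931/6.5 = 0.10664.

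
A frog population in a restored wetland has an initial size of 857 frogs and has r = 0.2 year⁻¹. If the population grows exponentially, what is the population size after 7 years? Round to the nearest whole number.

3475 frogs

N(t) = N₀·e^(rt) = 857 × e^(0.2×7) = 857 × e^1.4.
e^1.4 ≈ 4.0552, so N ≈ 857 × 4.0552 = 3475.31.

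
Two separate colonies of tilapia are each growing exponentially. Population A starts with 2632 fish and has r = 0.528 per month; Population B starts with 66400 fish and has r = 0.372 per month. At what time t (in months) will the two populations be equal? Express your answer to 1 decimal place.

20.7 months

Set 2632·e^(0.528t) = 66400·e^(0.372t).
e^((0.528 − 0.372)t) = 66400/2632 → e^(0.156·t) = 25.228.
0.156·t = ln(25.228) = 3.228, so t = 3.228/0.156 = 20.692.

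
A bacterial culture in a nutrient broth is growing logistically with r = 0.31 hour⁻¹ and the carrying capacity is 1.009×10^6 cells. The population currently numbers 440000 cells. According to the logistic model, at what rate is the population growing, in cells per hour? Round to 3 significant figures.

dN/dt = rN(1 − N/K) = 0.31 × 440000 × (1 − 440000/1.009×10^6).
1 − 440000/1.009×10^6 = 0.56392; dN/dt = 0.31 × 440000 × 0.56392 = 76919.

76900 cells per hour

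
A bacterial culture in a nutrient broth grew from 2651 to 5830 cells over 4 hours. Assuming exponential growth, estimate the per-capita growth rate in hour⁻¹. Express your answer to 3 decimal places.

0.197 per hour

From N(t) = N₀·e^(rt): e^(r·4) = 5830/2651 = 2.1992.
r·4 = ln(2.1992) = 0.78808, so r = 0.78808/4 = 0.19702.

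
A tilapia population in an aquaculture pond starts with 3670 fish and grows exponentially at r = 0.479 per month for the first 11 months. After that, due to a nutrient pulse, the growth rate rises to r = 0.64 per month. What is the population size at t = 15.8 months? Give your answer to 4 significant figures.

15390000 fish

Phase 1: N(11) = 3670·e^(0.479×11) = 3670·e^5.269 = 712793.
Phase 2 runs for 15.8 − 11 = 4.8 months at r = 0.64.
N(15.8) = 712793·e^(0.64×4.8) = 712793·e^3.072 = 1.538567×10^7.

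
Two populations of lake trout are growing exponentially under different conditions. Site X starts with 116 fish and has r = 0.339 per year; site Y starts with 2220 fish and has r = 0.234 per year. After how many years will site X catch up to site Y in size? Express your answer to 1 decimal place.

28.1 years

Set 116·e^(0.339t) = 2220·e^(0.234t).
e^((0.339 − 0.234)t) = 2220/116 → e^(0.105·t) = 19.138.
0.105·t = ln(19.138) = 2.9517, so t = 2.9517/0.105 = 28.111.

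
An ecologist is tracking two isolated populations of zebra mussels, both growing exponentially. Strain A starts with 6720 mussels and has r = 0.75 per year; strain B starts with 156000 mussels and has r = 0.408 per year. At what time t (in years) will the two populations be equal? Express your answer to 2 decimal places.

Set 6720·e^(0.75t) = 156000·e^(0.408t).
e^((0.75 − 0.408)t) = 156000/6720 → e^(0.342·t) = 23.214.
0.342·t = ln(23.214) = 3.1448, so t = 3.1448/0.342 = 9.1952.

9.20 years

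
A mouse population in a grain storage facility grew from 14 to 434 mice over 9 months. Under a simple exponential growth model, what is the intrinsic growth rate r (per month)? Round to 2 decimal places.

From N(t) = N₀·e^(rt): e^(r·9) = 434/14 = 31.
r·9 = ln(31) = 3.434, so r = 3.434/9 = 0.38155.

0.38 per month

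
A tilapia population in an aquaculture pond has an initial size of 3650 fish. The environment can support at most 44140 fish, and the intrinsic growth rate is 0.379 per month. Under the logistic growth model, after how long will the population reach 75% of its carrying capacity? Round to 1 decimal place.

A = (K − N₀)/N₀ = (44140 − 3650)/3650 = 11.093.
Solve 44140/(1 + 11.093·e^(−0.379t)) = 33105: 1 + 11.093·e^(−0.379t) = 1.3333, so e^(−0.379t) = 0.0300486.
−0.379·t = ln(0.0300486) = -3.5049, so t = 3.5049/0.379 = 9.2479.

9.2 months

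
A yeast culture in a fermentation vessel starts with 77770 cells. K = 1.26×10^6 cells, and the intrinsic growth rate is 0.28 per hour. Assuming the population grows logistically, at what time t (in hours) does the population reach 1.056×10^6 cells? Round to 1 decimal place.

A = (K − N₀)/N₀ = (1.26×10^6 − 77770)/77770 = 15.202.
Solve 1.26×10^6/(1 + 15.202·e^(−0.28t)) = 1.056×10^6: 1 + 15.202·e^(−0.28t) = 1.1932, so e^(−0.28t) = 0.012708.
−0.28·t = ln(0.012708) = -4.3655, so t = 4.3655/0.28 = 15.591.

15.6 hours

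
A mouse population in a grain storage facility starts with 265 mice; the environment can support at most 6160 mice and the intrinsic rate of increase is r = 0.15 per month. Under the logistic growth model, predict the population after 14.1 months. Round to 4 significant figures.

A = (K − N₀)/N₀ = (6160 − 265)/265 = 22.245.
N(t) = K/(1 + A·e^(−rt)) = 6160/(1 + 22.245×e^(−0.15×14.1)).
e^(−2.115) = 0.12063; denominator = 1 + 22.245×0.12063 = 3.6835.
N = 6160/3.6835 = 1672.31.

1672 mice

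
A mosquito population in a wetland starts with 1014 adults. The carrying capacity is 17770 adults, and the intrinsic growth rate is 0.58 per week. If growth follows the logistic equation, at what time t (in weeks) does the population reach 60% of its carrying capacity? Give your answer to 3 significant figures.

A = (K − N₀)/N₀ = (17770 − 1014)/1014 = 16.525.
Solve 17770/(1 + 16.525·e^(−0.58t)) = 10662: 1 + 16.525·e^(−0.58t) = 1.6667, so e^(−0.58t) = 0.0403438.
−0.58·t = ln(0.0403438) = -3.2103, so t = 3.2103/0.58 = 5.535.

5.54 weeks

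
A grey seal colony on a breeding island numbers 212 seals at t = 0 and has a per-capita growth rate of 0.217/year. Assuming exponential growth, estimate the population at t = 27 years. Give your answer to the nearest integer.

74279 seals

N(t) = N₀·e^(rt) = 212 × e^(0.217×27) = 212 × e^5.859.
e^5.859 ≈ 350.37, so N ≈ 212 × 350.37 = 74279.2.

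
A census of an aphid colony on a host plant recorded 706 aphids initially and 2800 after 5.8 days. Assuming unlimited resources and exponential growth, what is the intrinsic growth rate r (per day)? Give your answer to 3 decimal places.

0.238 per day

From N(t) = N₀·e^(rt): e^(r·5.8) = 2800/706 = 3.966.
r·5.8 = ln(3.966) = 1.3778, so r = 1.3778/5.8 = 0.23754.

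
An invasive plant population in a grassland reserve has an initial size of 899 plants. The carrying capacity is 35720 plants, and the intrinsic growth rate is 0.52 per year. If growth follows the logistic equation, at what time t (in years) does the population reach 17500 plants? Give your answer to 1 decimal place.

7.0 years

A = (K − N₀)/N₀ = (35720 − 899)/899 = 38.733.
Solve 35720/(1 + 38.733·e^(−0.52t)) = 17500: 1 + 38.733·e^(−0.52t) = 2.0411, so e^(−0.52t) = 0.02688.
−0.52·t = ln(0.02688) = -3.6164, so t = 3.6164/0.52 = 6.9546.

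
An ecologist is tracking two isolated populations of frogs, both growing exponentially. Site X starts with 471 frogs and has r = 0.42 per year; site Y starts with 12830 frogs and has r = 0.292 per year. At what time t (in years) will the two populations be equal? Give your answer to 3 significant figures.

Set 471·e^(0.42t) = 12830·e^(0.292t).
e^((0.42 − 0.292)t) = 12830/471 → e^(0.128·t) = 27.24.
0.128·t = ln(27.24) = 3.3047, so t = 3.3047/0.128 = 25.818.

25.8 years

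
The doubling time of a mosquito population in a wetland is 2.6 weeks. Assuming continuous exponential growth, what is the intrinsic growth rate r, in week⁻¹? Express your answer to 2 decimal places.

0.27 per week

r = ln(2)/t_d = 0.6931/2.6 = 0.2666.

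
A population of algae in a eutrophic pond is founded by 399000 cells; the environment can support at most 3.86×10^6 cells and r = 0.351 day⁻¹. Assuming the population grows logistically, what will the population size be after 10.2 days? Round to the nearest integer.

A = (K − N₀)/N₀ = (3.86×10^6 − 399000)/399000 = 8.6742.
N(t) = K/(1 + A·e^(−rt)) = 3.86×10^6/(1 + 8.6742×e^(−0.351×10.2)).
e^(−3.58) = 0.02787; denominator = 1 + 8.6742×0.02787 = 1.2418.
N = 3.86×10^6/1.2418 = 3.108515×10^6.

3108515 cells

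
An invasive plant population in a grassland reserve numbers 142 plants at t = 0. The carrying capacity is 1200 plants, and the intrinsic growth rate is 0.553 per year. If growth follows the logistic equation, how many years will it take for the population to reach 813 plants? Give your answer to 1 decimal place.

A = (K − N₀)/N₀ = (1200 − 142)/142 = 7.4507.
Solve 1200/(1 + 7.4507·e^(−0.553t)) = 813: 1 + 7.4507·e^(−0.553t) = 1.476, so e^(−0.553t) = 0.0638886.
−0.553·t = ln(0.0638886) = -2.7506, so t = 2.7506/0.553 = 4.974.

5.0 years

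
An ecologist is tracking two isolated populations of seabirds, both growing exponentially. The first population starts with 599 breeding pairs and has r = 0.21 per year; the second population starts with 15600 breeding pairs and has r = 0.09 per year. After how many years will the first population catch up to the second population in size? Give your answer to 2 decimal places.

27.16 years

Set 599·e^(0.21t) = 15600·e^(0.09t).
e^((0.21 − 0.09)t) = 15600/599 → e^(0.12·t) = 26.043.
0.12·t = ln(26.043) = 3.2598, so t = 3.2598/0.12 = 27.165.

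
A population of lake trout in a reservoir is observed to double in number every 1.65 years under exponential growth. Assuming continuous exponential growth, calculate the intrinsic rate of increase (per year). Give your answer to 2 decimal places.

0.42 per year

r = ln(2)/t_d = 0.6931/1.65 = 0.42009.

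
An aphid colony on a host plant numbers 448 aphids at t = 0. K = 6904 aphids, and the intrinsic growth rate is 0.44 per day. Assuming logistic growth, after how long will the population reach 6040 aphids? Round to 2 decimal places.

A = (K − N₀)/N₀ = (6904 − 448)/448 = 14.411.
Solve 6904/(1 + 14.411·e^(−0.44t)) = 6040: 1 + 14.411·e^(−0.44t) = 1.143, so e^(−0.44t) = 0.00992639.
−0.44·t = ln(0.00992639) = -4.6126, so t = 4.6126/0.44 = 10.483.

10.48 days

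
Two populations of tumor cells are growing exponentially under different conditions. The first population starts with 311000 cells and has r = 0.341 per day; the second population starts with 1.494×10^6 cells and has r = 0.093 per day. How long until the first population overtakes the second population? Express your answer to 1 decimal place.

Set 311000·e^(0.341t) = 1.494×10^6·e^(0.093t).
e^((0.341 − 0.093)t) = 1.494×10^6/311000 → e^(0.248·t) = 4.8039.
0.248·t = ln(4.8039) = 1.5694, so t = 1.5694/0.248 = 6.3283.

6.3 days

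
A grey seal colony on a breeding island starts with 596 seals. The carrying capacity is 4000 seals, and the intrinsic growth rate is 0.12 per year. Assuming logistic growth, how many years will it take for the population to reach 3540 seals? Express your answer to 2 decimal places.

31.53 years

A = (K − N₀)/N₀ = (4000 − 596)/596 = 5.7114.
Solve 4000/(1 + 5.7114·e^(−0.12t)) = 3540: 1 + 5.7114·e^(−0.12t) = 1.1299, so e^(−0.12t) = 0.0227516.
−0.12·t = ln(0.0227516) = -3.7831, so t = 3.7831/0.12 = 31.526.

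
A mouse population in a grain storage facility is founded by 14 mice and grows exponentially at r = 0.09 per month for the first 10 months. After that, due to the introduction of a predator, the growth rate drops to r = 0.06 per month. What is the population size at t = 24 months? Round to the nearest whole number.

Phase 1: N(10) = 14·e^(0.09×10) = 14·e^0.9 = 34.4344.
Phase 2 runs for 24 − 10 = 14 months at r = 0.06.
N(24) = 34.4344·e^(0.06×14) = 34.4344·e^0.84 = 79.7628.

80 mice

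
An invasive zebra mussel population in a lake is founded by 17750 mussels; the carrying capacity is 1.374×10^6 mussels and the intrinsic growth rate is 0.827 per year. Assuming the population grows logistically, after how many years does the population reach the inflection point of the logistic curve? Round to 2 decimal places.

Logistic growth is fastest at N = K/2 = 687000.
A = (K − N₀)/N₀ = 76.408. Set K/(1 + A·e^(−rt)) = K/2 → A·e^(−rt) = 1.
e^(−0.827t) = 1/76.408 = 0.0130876, so t = ln(76.408)/0.827 = 4.3361/0.827 = 5.2432.

5.24 years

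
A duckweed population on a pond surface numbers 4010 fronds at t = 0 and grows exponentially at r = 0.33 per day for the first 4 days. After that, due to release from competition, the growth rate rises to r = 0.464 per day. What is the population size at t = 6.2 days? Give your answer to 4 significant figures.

41660 fronds

Phase 1: N(4) = 4010·e^(0.33×4) = 4010·e^1.32 = 15011.1.
Phase 2 runs for 6.2 − 4 = 2.2 days at r = 0.464.
N(6.2) = 15011.1·e^(0.464×2.2) = 15011.1·e^1.021 = 41662.1.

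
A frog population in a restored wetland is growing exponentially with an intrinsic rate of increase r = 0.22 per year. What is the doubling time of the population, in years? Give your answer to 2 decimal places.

Doubling time t_d = ln(2)/r = 0.6931/0.22 = 3.1507.

3.15 years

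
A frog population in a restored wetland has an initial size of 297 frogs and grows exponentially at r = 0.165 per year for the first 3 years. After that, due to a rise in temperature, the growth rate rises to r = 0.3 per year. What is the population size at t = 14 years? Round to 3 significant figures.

Phase 1: N(3) = 297·e^(0.165×3) = 297·e^0.495 = 487.228.
Phase 2 runs for 14 − 3 = 11 years at r = 0.3.
N(14) = 487.228·e^(0.3×11) = 487.228·e^3.3 = 13210.

13200 frogs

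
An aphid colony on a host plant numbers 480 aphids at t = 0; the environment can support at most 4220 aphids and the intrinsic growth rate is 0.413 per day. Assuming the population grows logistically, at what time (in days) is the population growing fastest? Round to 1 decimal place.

Logistic growth is fastest at N = K/2 = 2110.
A = (K − N₀)/N₀ = 7.7917. Set K/(1 + A·e^(−rt)) = K/2 → A·e^(−rt) = 1.
e^(−0.413t) = 1/7.7917 = 0.128342, so t = ln(7.7917)/0.413 = 2.0531/0.413 = 4.9711.

5.0 days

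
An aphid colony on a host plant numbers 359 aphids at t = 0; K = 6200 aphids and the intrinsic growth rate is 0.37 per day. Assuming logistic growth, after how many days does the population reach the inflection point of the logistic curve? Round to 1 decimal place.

Logistic growth is fastest at N = K/2 = 3100.
A = (K − N₀)/N₀ = 16.27. Set K/(1 + A·e^(−rt)) = K/2 → A·e^(−rt) = 1.
e^(−0.37t) = 1/16.27 = 0.0614621, so t = ln(16.27)/0.37 = 2.7893/0.37 = 7.5387.

7.5 days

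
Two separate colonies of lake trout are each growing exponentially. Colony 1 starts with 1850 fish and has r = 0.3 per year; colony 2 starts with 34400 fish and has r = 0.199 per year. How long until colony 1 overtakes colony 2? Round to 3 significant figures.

Set 1850·e^(0.3t) = 34400·e^(0.199t).
e^((0.3 − 0.199)t) = 34400/1850 → e^(0.101·t) = 18.595.
0.101·t = ln(18.595) = 2.9229, so t = 2.9229/0.101 = 28.939.

28.9 years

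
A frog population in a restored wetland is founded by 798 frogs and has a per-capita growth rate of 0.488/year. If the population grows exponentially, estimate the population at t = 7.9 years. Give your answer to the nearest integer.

37696 frogs

N(t) = N₀·e^(rt) = 798 × e^(0.488×7.9) = 798 × e^3.855.
e^3.855 ≈ 47.238, so N ≈ 798 × 47.238 = 37696.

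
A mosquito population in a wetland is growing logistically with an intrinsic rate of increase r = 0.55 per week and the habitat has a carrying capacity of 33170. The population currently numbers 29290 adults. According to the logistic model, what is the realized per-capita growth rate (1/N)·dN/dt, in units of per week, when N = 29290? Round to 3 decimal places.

0.064 per week

(1/N)·dN/dt = r(1 − N/K) = 0.55 × (1 − 29290/33170).
= 0.55 × 0.11697 = 0.064335.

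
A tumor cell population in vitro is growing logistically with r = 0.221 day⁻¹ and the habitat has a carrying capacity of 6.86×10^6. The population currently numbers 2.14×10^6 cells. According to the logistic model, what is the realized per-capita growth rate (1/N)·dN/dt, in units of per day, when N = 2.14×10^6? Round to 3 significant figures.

(1/N)·dN/dt = r(1 − N/K) = 0.221 × (1 − 2.14×10^6/6.86×10^6).
= 0.221 × 0.68805 = 0.15206.

0.152 per day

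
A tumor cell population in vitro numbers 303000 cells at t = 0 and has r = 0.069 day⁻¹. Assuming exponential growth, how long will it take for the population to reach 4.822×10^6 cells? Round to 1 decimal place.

40.1 days

Set N₀·e^(rt) = 4.822×10^6: e^(0.069·t) = 4.822×10^6/303000 = 15.914.
0.069·t = ln(15.914) = 2.7672, so t = 2.7672/0.069 = 40.105.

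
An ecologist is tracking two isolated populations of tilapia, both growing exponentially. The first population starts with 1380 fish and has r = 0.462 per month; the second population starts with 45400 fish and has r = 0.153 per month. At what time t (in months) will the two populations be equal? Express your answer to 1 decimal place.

11.3 months

Set 1380·e^(0.462t) = 45400·e^(0.153t).
e^((0.462 − 0.153)t) = 45400/1380 → e^(0.309·t) = 32.899.
0.309·t = ln(32.899) = 3.4934, so t = 3.4934/0.309 = 11.306.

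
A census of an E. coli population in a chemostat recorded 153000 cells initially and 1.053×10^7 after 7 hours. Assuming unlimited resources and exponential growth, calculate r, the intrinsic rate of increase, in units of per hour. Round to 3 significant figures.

0.605 per hour

From N(t) = N₀·e^(rt): e^(r·7) = 1.053×10^7/153000 = 68.824.
r·7 = ln(68.824) = 4.2315, so r = 4.2315/7 = 0.60451.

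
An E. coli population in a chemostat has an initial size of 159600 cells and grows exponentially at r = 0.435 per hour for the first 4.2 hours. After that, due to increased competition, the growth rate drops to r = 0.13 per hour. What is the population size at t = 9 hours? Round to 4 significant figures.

Phase 1: N(4.2) = 159600·e^(0.435×4.2) = 159600·e^1.827 = 991948.
Phase 2 runs for 9 − 4.2 = 4.8 hours at r = 0.13.
N(9) = 991948·e^(0.13×4.8) = 991948·e^0.624 = 1.851351×10^6.

1851000 cells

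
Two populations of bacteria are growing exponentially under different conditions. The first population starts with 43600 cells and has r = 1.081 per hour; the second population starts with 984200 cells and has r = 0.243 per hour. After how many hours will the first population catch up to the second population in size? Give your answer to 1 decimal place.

Set 43600·e^(1.081t) = 984200·e^(0.243t).
e^((1.081 − 0.243)t) = 984200/43600 → e^(0.838·t) = 22.573.
0.838·t = ln(22.573) = 3.1168, so t = 3.1168/0.838 = 3.7193.

3.7 hours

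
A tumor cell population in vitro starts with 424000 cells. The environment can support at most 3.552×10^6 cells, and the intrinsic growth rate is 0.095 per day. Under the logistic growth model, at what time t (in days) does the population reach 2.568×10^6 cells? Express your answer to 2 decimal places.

31.13 days

A = (K − N₀)/N₀ = (3.552×10^6 − 424000)/424000 = 7.3774.
Solve 3.552×10^6/(1 + 7.3774·e^(−0.095t)) = 2.568×10^6: 1 + 7.3774·e^(−0.095t) = 1.3832, so e^(−0.095t) = 0.0519397.
−0.095·t = ln(0.0519397) = -2.9577, so t = 2.9577/0.095 = 31.133.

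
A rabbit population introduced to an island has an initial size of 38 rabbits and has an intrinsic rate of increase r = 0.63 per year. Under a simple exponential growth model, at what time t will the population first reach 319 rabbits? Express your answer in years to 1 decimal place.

3.4 years

Set N₀·e^(rt) = 319: e^(0.63·t) = 319/38 = 8.3947.
0.63·t = ln(8.3947) = 2.1276, so t = 2.1276/0.63 = 3.3772.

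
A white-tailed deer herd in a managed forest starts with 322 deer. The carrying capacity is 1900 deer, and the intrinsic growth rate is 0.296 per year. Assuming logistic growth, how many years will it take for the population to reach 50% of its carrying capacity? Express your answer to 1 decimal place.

A = (K − N₀)/N₀ = (1900 − 322)/322 = 4.9006.
Solve 1900/(1 + 4.9006·e^(−0.296t)) = 950: 1 + 4.9006·e^(−0.296t) = 2, so e^(−0.296t) = 0.204056.
−0.296·t = ln(0.204056) = -1.5894, so t = 1.5894/0.296 = 5.3695.

5.4 years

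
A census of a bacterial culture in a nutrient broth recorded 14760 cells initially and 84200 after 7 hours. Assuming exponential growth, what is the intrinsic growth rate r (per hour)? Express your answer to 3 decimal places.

From N(t) = N₀·e^(rt): e^(r·7) = 84200/14760 = 5.7046.
r·7 = ln(5.7046) = 1.7413, so r = 1.7413/7 = 0.24875.

0.249 per hour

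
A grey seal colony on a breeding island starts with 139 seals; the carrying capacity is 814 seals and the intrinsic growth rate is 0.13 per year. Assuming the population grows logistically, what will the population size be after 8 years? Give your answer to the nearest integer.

A = (K − N₀)/N₀ = (814 − 139)/139 = 4.8561.
N(t) = K/(1 + A·e^(−rt)) = 814/(1 + 4.8561×e^(−0.13×8)).
e^(−1.04) = 0.35345; denominator = 1 + 4.8561×0.35345 = 2.7164.
N = 814/2.7164 = 299.659.

300 seals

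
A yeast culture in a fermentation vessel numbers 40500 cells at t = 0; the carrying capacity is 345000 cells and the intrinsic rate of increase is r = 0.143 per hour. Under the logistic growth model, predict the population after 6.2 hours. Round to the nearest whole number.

A = (K − N₀)/N₀ = (345000 − 40500)/40500 = 7.5185.
N(t) = K/(1 + A·e^(−rt)) = 345000/(1 + 7.5185×e^(−0.143×6.2)).
e^(−0.8866) = 0.41205; denominator = 1 + 7.5185×0.41205 = 4.098.
N = 345000/4.098 = 84186.6.

84187 cells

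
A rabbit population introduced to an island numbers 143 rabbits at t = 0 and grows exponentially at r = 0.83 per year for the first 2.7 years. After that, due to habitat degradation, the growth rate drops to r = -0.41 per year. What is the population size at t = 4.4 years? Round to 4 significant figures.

Phase 1: N(2.7) = 143·e^(0.83×2.7) = 143·e^2.241 = 1344.59.
Phase 2 runs for 4.4 − 2.7 = 1.7 years at r = -0.41.
N(4.4) = 1344.59·e^(-0.41×1.7) = 1344.59·e^-0.697 = 669.71.

669.7 rabbits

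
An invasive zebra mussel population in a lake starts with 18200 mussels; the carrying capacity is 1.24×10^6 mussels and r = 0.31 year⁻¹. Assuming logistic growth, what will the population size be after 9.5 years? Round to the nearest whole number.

273654 mussels

A = (K − N₀)/N₀ = (1.24×10^6 − 18200)/18200 = 67.132.
N(t) = K/(1 + A·e^(−rt)) = 1.24×10^6/(1 + 67.132×e^(−0.31×9.5)).
e^(−2.945) = 0.052602; denominator = 1 + 67.132×0.052602 = 4.5313.
N = 1.24×10^6/4.5313 = 273654.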